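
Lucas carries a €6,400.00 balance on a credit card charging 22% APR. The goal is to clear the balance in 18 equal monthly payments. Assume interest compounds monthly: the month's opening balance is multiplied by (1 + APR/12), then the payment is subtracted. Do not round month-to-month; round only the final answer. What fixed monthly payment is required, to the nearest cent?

€420.66

Monthly rate r = 22%/12 = 1.83333% = 0.0183333.
Level-payment amortization: P = B₀·r / (1 − (1+r)^(−n)) = 6400.00·0.0183333 / (1 − 1.01833^(−18)).
Denominator 1 − (1+r)^(−18) = 0.278924529.
P = 117.333 / 0.278924529 ≈ 420.66.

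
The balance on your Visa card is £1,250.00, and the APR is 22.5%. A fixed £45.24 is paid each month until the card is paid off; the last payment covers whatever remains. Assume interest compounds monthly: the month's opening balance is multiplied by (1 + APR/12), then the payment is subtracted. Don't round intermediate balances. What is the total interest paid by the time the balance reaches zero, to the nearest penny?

£527.79

Monthly rate r = 22.5%/12 = 1.875% = 0.01875.
Payoff takes n = ⌈−ln(1 − rB₀/P)/ln(1+r)⌉ = ⌈39.295⌉ = 40 payments; the last is £13.43.
Total paid = 39·£45.24 + £13.43 = £1,777.79.
Total interest = total paid − principal = £1,777.79 − £1,250.00 = £527.79.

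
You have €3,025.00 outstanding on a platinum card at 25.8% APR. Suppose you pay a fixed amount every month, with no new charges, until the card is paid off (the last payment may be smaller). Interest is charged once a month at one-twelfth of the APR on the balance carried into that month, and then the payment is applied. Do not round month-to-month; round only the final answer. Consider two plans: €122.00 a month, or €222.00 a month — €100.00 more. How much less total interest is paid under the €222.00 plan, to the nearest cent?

€749.88

Monthly rate r = 25.8%/12 = 2.15% = 0.0215.
At €122.00/mo: n = ⌈−ln(1 − rB₀/P)/ln(1+r)⌉ = 36 payments (last €98.29); total interest = total paid − €3,025.00 = €1,343.29.
At €222.00/mo: 17 payments (last €66.41); total interest €593.41.
Interest saved = €1,343.29 − €593.41 = €749.88.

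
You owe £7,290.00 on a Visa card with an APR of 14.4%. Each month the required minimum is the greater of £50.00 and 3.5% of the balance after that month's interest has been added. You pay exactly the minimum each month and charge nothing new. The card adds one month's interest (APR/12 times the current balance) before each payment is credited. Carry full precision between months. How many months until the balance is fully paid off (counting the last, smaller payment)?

104 months

Monthly rate r = 14.4%/12 = 1.2% = 0.012.
While 3.5% of the post-interest balance exceeds £50.00, each month B ← (B·(1+r))·(1 − 0.035), i.e. B shrinks by the factor (1+r)·0.965 = 0.97658.
This holds for months 1–70. Entering month 71 the balance is £1,387.64; 3.5% of the post-interest balance is now below £50.00, so the flat £50.00 minimum applies from here.
From month 71 a fixed £50.00 at rate r clears £1,387.64 in 34 more payments. Total: 70 + 34 = 104 months.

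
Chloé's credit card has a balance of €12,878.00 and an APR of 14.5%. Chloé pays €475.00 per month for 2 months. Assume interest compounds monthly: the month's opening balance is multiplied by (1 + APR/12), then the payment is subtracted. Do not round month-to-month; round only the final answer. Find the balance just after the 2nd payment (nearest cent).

€12,235.36

Monthly rate r = 14.5%/12 = 1.20833% = 0.0120833.
Each month: B ← B·(1+r) − €475.00.
Month 1: interest €155.61; balance after payment €12,558.61.
Month 2: interest €151.75; balance after payment €12,235.36.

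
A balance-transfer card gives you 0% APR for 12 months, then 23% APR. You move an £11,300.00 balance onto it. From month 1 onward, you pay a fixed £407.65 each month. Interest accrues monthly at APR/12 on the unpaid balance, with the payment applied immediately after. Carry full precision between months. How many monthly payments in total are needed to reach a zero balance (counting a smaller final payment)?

31 payments

Promo months 1–12 at r₀ = 0%/12 = 0; months 13+ at r₁ = 23%/12 = 0.0191667.
After month 12 (no interest yet): B = £11,300.00 − 12·£407.65 = £6,408.20.
Then at r₁ with £407.65/mo: n₂ = −ln(1 − r₁·B/P)/ln(1+r₁) ≈ 18.88 → 19 more payments.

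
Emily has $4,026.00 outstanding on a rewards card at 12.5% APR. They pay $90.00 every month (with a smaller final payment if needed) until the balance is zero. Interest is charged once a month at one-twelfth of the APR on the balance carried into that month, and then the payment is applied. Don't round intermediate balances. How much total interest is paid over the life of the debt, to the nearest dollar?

Monthly rate r = 12.5%/12 = 1.04167% = 0.0104167.
Payoff takes n = ⌈−ln(1 − rB₀/P)/ln(1+r)⌉ = ⌈60.535⌉ = 61 payments; the last is $48.23.
Total paid = 60·$90.00 + $48.23 = $5,448.23.
Total interest = total paid − principal = $5,448.23 − $4,026.00 = $1,422.23.

$1,422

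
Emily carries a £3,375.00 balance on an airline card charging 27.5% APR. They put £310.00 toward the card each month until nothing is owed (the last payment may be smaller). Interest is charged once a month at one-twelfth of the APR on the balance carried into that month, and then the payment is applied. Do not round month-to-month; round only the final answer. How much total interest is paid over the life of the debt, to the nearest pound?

£553

Monthly rate r = 27.5%/12 = 2.29167% = 0.0229167.
Payoff takes n = ⌈−ln(1 − rB₀/P)/ln(1+r)⌉ = ⌈12.667⌉ = 13 payments; the last is £207.56.
Total paid = 12·£310.00 + £207.56 = £3,927.56.
Total interest = total paid − principal = £3,927.56 − £3,375.00 = £552.56.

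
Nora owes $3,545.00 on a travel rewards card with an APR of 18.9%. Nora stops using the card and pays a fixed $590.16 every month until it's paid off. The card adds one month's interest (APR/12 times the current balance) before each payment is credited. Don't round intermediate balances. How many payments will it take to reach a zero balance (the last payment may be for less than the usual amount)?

7 payments

Monthly rate r = 18.9%/12 = 1.575% = 0.01575.
Recurrence: B ← B·(1+r) − $590.16.
Month 1: interest $55.83; balance after payment $3,010.67.
Month 2: interest $47.42; balance after payment $2,467.93.
Closed form: n = −ln(1 − rB₀/P)/ln(1+r) = −ln(0.90539)/ln(1.01575) ≈ 6.360, so the balance reaches zero during payment 7.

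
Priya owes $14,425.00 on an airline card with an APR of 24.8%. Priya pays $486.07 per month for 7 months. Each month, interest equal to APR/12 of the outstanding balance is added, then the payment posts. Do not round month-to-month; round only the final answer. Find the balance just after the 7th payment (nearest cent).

Monthly rate r = 24.8%/12 = 2.06667% = 0.0206667.
Each month: B ← B·(1+r) − $486.07.
Month 1: interest $298.12; balance after payment $14,237.05.
Month 2: interest $294.23; balance after payment $14,045.21.
Month 3: interest $290.27; balance after payment $13,849.41.
Month 4: interest $286.22; balance after payment $13,649.56.
Month 5: interest $282.09; balance after payment $13,445.58.
Month 6: interest $277.88; balance after payment $13,237.38.
Month 7: interest $273.57; balance after payment $13,024.89.

$13,024.89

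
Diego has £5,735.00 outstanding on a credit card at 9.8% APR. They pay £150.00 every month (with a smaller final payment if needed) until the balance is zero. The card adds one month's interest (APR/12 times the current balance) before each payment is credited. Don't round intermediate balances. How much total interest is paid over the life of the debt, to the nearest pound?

Monthly rate r = 9.8%/12 = 0.816667% = 0.00816667.
Payoff takes n = ⌈−ln(1 − rB₀/P)/ln(1+r)⌉ = ⌈46.021⌉ = 47 payments; the last is £3.20.
Total paid = 46·£150.00 + £3.20 = £6,903.20.
Total interest = total paid − principal = £6,903.20 − £5,735.00 = £1,168.20.

£1,168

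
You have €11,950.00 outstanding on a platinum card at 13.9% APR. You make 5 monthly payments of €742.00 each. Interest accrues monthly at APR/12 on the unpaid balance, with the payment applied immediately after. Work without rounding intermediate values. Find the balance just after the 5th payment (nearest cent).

€8,861.38

Monthly rate r = 13.9%/12 = 1.15833% = 0.0115833.
Each month: B ← B·(1+r) − €742.00.
Month 1: interest €138.42; balance after payment €11,346.42.
Month 2: interest €131.43; balance after payment €10,735.85.
Month 3: interest €124.36; balance after payment €10,118.21.
Month 4: interest €117.20; balance after payment €9,493.41.
Month 5: interest €109.97; balance after payment €8,861.38.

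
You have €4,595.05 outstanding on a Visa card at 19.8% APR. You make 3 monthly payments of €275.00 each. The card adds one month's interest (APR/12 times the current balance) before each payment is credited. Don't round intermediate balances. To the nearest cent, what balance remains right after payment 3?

Monthly rate r = 19.8%/12 = 1.65% = 0.0165.
Each month: B ← B·(1+r) − €275.00.
Month 1: interest €75.82; balance after payment €4,395.87.
Month 2: interest €72.53; balance after payment €4,193.40.
Month 3: interest €69.19; balance after payment €3,987.59.

€3,987.59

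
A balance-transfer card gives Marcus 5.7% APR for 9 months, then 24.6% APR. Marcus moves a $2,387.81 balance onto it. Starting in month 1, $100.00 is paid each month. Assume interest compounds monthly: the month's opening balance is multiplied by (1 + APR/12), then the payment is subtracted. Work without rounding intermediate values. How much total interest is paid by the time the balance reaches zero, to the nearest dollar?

Promo months 1–9 at r₀ = 5.7%/12 = 0.00475; months 10+ at r₁ = 24.6%/12 = 0.0205.
After month 9: iterate B ← B·(1+r₀) − $100.00 for 9 months → $1,574.56.
Then at r₁ with $100.00/mo: n₂ = −ln(1 − r₁·B/P)/ln(1+r₁) ≈ 19.21 → 20 more payments.
Total paid = 28·$100.00 + $20.89 = $2,820.89; interest = $2,820.89 − $2,387.81 = $433.08.

$433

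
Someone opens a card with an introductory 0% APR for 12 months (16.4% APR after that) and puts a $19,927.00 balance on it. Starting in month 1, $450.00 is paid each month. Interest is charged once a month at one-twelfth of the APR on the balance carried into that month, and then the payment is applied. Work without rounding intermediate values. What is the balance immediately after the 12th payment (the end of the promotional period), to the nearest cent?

$14,527.00

Promo months 1–12 at r₀ = 0%/12 = 0; months 13+ at r₁ = 16.4%/12 = 0.0136667.
After month 12 (no interest yet): B = $19,927.00 − 12·$450.00 = $14,527.00.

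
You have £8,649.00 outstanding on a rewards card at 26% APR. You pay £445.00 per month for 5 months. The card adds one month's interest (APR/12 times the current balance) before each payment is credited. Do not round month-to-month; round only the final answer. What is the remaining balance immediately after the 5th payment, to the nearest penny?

£7,303.94

Monthly rate r = 26%/12 = 2.16667% = 0.0216667.
Each month: B ← B·(1+r) − £445.00.
Month 1: interest £187.40; balance after payment £8,391.40.
Month 2: interest £181.81; balance after payment £8,128.21.
Month 3: interest £176.11; balance after payment £7,859.32.
Month 4: interest £170.29; balance after payment £7,584.61.
Month 5: interest £164.33; balance after payment £7,303.94.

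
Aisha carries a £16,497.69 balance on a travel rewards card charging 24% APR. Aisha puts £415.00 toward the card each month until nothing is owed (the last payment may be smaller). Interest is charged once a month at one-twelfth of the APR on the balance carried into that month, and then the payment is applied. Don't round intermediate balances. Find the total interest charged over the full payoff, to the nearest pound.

£16,721

Monthly rate r = 24%/12 = 2% = 0.02.
Payoff takes n = ⌈−ln(1 − rB₀/P)/ln(1+r)⌉ = ⌈80.044⌉ = 81 payments; the last is £18.48.
Total paid = 80·£415.00 + £18.48 = £33,218.48.
Total interest = total paid − principal = £33,218.48 − £16,497.69 = £16,720.79.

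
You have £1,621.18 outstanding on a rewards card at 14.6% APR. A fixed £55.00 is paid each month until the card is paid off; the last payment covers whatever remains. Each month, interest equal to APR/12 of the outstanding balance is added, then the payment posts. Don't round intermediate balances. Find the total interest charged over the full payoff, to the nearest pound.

Monthly rate r = 14.6%/12 = 1.21667% = 0.0121667.
Payoff takes n = ⌈−ln(1 − rB₀/P)/ln(1+r)⌉ = ⌈36.726⌉ = 37 payments; the last is £40.01.
Total paid = 36·£55.00 + £40.01 = £2,020.01.
Total interest = total paid − principal = £2,020.01 − £1,621.18 = £398.83.

£399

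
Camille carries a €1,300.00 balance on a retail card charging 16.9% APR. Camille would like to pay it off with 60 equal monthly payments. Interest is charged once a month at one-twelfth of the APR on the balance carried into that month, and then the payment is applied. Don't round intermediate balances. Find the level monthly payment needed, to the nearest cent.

Monthly rate r = 16.9%/12 = 1.40833% = 0.0140833.
Level-payment amortization: P = B₀·r / (1 − (1+r)^(−n)) = 1300.00·0.0140833 / (1 − 1.01408^(−60)).
Denominator 1 − (1+r)^(−60) = 0.567902955.
P = 18.3083 / 0.567902955 ≈ 32.24.

€32.24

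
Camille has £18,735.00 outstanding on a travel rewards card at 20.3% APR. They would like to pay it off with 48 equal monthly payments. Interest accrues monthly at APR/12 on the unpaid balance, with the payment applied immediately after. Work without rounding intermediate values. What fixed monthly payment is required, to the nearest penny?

Monthly rate r = 20.3%/12 = 1.69167% = 0.0169167.
Level-payment amortization: P = B₀·r / (1 − (1+r)^(−n)) = 18735.00·0.0169167 / (1 − 1.01692^(−48)).
Denominator 1 − (1+r)^(−48) = 0.553005202.
P = 316.934 / 0.553005202 ≈ 573.11.

£573.11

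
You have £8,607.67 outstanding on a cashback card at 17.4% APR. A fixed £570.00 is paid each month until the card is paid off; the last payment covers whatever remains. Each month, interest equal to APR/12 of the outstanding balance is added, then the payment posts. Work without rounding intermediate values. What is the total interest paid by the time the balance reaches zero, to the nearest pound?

Monthly rate r = 17.4%/12 = 1.45% = 0.0145.
Payoff takes n = ⌈−ln(1 − rB₀/P)/ln(1+r)⌉ = ⌈17.167⌉ = 18 payments; the last is £95.92.
Total paid = 17·£570.00 + £95.92 = £9,785.92.
Total interest = total paid − principal = £9,785.92 − £8,607.67 = £1,178.25.

£1,178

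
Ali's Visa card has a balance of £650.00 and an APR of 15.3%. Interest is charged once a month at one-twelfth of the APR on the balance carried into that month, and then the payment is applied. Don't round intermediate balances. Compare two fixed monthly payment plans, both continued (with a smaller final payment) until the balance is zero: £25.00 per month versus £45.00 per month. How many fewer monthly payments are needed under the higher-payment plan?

Monthly rate r = 15.3%/12 = 1.275% = 0.01275.
At £25.00/mo: n = ⌈−ln(1 − rB₀/P)/ln(1+r)⌉ = 32 payments (last £19.69); total interest = total paid − £650.00 = £144.69.
At £45.00/mo: 17 payments (last £2.98); total interest £72.98.
Payments saved = 32 − 17 = 15.

15 fewer payments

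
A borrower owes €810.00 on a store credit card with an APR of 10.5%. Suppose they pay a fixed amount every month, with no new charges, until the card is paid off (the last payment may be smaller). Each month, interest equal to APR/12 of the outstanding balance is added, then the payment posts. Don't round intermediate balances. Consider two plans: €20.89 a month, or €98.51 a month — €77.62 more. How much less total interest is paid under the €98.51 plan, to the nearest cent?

Monthly rate r = 10.5%/12 = 0.875% = 0.00875.
At €20.89/mo: n = ⌈−ln(1 − rB₀/P)/ln(1+r)⌉ = 48 payments (last €11.91); total interest = total paid − €810.00 = €183.74.
At €98.51/mo: 9 payments (last €56.31); total interest €34.39.
Interest saved = €183.74 − €34.39 = €149.35.

€149.35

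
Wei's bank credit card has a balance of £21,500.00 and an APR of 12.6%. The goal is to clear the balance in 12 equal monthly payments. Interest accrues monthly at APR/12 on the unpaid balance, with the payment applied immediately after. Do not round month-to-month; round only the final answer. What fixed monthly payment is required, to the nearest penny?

£1,916.29

Monthly rate r = 12.6%/12 = 1.05% = 0.0105.
Level-payment amortization: P = B₀·r / (1 − (1+r)^(−n)) = 21500.00·0.0105 / (1 − 1.0105^(−12)).
Denominator 1 − (1+r)^(−12) = 0.117805825.
P = 225.75 / 0.117805825 ≈ 1916.29.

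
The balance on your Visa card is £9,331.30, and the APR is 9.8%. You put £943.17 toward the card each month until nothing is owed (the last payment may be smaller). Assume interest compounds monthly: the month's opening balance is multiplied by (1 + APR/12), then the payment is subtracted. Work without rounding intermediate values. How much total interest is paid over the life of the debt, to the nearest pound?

£439

Monthly rate r = 9.8%/12 = 0.816667% = 0.00816667.
Payoff takes n = ⌈−ln(1 − rB₀/P)/ln(1+r)⌉ = ⌈10.358⌉ = 11 payments; the last is £338.75.
Total paid = 10·£943.17 + £338.75 = £9,770.45.
Total interest = total paid − principal = £9,770.45 − £9,331.30 = £439.15.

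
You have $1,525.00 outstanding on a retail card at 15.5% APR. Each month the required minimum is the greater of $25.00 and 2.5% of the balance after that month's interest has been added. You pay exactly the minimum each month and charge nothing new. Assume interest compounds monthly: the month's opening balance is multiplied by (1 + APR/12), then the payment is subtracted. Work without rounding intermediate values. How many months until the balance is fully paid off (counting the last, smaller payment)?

91 months

Monthly rate r = 15.5%/12 = 1.29167% = 0.0129167.
While 2.5% of the post-interest balance exceeds $25.00, each month B ← (B·(1+r))·(1 − 0.025), i.e. B shrinks by the factor (1+r)·0.975 = 0.98759.
This holds for months 1–35. Entering month 36 the balance is $985.17; 2.5% of the post-interest balance is now below $25.00, so the flat $25.00 minimum applies from here.
From month 36 a fixed $25.00 at rate r clears $985.17 in 56 more payments. Total: 35 + 56 = 91 months.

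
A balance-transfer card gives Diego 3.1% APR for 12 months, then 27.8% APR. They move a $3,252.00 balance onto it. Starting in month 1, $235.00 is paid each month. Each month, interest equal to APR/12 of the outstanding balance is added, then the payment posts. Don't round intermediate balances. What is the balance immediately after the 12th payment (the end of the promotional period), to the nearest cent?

Promo months 1–12 at r₀ = 3.1%/12 = 0.00258333; months 13+ at r₁ = 27.8%/12 = 0.0231667.
After month 12: iterate B ← B·(1+r₀) − $235.00 for 12 months → $493.84.

$493.84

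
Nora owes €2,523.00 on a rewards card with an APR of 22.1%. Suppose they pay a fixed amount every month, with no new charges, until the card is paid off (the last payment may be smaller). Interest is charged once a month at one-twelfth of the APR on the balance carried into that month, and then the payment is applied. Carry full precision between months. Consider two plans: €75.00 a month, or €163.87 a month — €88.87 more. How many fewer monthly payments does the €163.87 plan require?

Monthly rate r = 22.1%/12 = 1.84167% = 0.0184167.
At €75.00/mo: n = ⌈−ln(1 − rB₀/P)/ln(1+r)⌉ = 53 payments (last €71.58); total interest = total paid − €2,523.00 = €1,448.58.
At €163.87/mo: 19 payments (last €44.85); total interest €471.51.
Payments saved = 53 − 19 = 34.

34 fewer payments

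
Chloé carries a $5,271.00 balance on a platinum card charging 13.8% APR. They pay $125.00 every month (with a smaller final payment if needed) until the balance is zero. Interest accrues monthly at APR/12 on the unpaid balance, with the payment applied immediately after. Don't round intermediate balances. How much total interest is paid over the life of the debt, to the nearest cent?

Monthly rate r = 13.8%/12 = 1.15% = 0.0115.
Payoff takes n = ⌈−ln(1 − rB₀/P)/ln(1+r)⌉ = ⌈58.023⌉ = 59 payments; the last is $2.89.
Total paid = 58·$125.00 + $2.89 = $7,252.89.
Total interest = total paid − principal = $7,252.89 − $5,271.00 = $1,981.89.

$1,981.89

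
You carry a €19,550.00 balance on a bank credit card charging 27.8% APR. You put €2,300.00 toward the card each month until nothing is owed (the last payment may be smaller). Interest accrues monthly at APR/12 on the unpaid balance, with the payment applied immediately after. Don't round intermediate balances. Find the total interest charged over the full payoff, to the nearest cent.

€2,479.57

Monthly rate r = 27.8%/12 = 2.31667% = 0.0231667.
Payoff takes n = ⌈−ln(1 − rB₀/P)/ln(1+r)⌉ = ⌈9.575⌉ = 10 payments; the last is €1,329.57.
Total paid = 9·€2,300.00 + €1,329.57 = €22,029.57.
Total interest = total paid − principal = €22,029.57 − €19,550.00 = €2,479.57.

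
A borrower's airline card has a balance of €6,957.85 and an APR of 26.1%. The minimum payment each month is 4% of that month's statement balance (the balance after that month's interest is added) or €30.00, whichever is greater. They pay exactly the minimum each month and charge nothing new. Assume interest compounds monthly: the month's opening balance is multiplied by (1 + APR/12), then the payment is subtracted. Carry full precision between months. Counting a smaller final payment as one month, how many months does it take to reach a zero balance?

152 months

Monthly rate r = 26.1%/12 = 2.175% = 0.02175.
While 4% of the post-interest balance exceeds €30.00, each month B ← (B·(1+r))·(1 − 0.04), i.e. B shrinks by the factor (1+r)·0.96 = 0.98088.
This holds for months 1–117. Entering month 118 the balance is €727.00; 4% of the post-interest balance is now below €30.00, so the flat €30.00 minimum applies from here.
From month 118 a fixed €30.00 at rate r clears €727.00 in 35 more payments. Total: 117 + 35 = 152 months.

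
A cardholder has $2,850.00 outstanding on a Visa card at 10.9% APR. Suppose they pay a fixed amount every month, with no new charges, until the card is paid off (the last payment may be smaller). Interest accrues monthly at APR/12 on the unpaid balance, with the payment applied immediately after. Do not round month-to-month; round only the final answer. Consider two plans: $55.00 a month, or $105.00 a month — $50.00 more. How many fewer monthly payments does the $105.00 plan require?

Monthly rate r = 10.9%/12 = 0.908333% = 0.00908333.
At $55.00/mo: n = ⌈−ln(1 − rB₀/P)/ln(1+r)⌉ = 71 payments (last $19.54); total interest = total paid − $2,850.00 = $1,019.54.
At $105.00/mo: 32 payments (last $32.35); total interest $437.35.
Payments saved = 71 − 32 = 39.

39 fewer payments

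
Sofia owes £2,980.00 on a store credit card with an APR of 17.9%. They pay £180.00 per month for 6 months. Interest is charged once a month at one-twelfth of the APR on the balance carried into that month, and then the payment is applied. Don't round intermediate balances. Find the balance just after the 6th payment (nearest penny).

£2,135.77

Monthly rate r = 17.9%/12 = 1.49167% = 0.0149167.
Each month: B ← B·(1+r) − £180.00.
Month 1: interest £44.45; balance after payment £2,844.45.
Month 2: interest £42.43; balance after payment £2,706.88.
Month 3: interest £40.38; balance after payment £2,567.26.
Month 4: interest £38.29; balance after payment £2,425.55.
Month 5: interest £36.18; balance after payment £2,281.74.
Month 6: interest £34.04; balance after payment £2,135.77.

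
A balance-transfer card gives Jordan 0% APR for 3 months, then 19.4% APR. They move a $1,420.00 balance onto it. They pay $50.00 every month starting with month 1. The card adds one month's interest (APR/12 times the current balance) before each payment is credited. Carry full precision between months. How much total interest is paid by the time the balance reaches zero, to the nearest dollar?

$378

Promo months 1–3 at r₀ = 0%/12 = 0; months 4+ at r₁ = 19.4%/12 = 0.0161667.
After month 3 (no interest yet): B = $1,420.00 − 3·$50.00 = $1,270.00.
Then at r₁ with $50.00/mo: n₂ = −ln(1 − r₁·B/P)/ln(1+r₁) ≈ 32.97 → 33 more payments.
Total paid = 35·$50.00 + $48.37 = $1,798.37; interest = $1,798.37 − $1,420.00 = $378.37.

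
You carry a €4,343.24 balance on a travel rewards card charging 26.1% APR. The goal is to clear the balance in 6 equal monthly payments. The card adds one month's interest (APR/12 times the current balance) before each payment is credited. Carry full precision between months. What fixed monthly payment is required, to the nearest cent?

€779.97

Monthly rate r = 26.1%/12 = 2.175% = 0.02175.
Level-payment amortization: P = B₀·r / (1 − (1+r)^(−n)) = 4343.24·0.02175 / (1 − 1.02175^(−6)).
Denominator 1 − (1+r)^(−6) = 0.12111486.
P = 94.4655 / 0.12111486 ≈ 779.97.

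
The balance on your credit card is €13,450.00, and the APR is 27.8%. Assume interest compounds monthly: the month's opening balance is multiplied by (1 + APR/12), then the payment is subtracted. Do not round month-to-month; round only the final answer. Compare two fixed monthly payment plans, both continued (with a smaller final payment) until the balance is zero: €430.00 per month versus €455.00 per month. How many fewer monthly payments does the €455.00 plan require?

6 fewer payments

Monthly rate r = 27.8%/12 = 2.31667% = 0.0231667.
At €430.00/mo: n = ⌈−ln(1 − rB₀/P)/ln(1+r)⌉ = 57 payments (last €134.59); total interest = total paid − €13,450.00 = €10,764.59.
At €455.00/mo: 51 payments (last €189.64); total interest €9,489.64.
Payments saved = 57 − 51 = 6.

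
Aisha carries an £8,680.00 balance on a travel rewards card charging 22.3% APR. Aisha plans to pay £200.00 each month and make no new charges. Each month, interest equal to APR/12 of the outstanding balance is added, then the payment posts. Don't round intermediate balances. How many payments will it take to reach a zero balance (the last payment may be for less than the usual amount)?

Monthly rate r = 22.3%/12 = 1.85833% = 0.0185833.
Recurrence: B ← B·(1+r) − £200.00.
Month 1: interest £161.30; balance after payment £8,641.30.
Month 2: interest £160.58; balance after payment £8,601.89.
Closed form: n = −ln(1 − rB₀/P)/ln(1+r) = −ln(0.19348)/ln(1.01858) ≈ 89.208, so the balance reaches zero during payment 90.

90 payments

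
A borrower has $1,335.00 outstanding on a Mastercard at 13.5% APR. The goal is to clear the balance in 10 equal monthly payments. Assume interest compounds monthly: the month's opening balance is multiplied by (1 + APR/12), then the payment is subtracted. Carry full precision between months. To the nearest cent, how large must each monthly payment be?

$141.90

Monthly rate r = 13.5%/12 = 1.125% = 0.01125.
Level-payment amortization: P = B₀·r / (1 − (1+r)^(−n)) = 1335.00·0.01125 / (1 − 1.01125^(−10)).
Denominator 1 − (1+r)^(−10) = 0.105841203.
P = 15.0187 / 0.105841203 ≈ 141.90.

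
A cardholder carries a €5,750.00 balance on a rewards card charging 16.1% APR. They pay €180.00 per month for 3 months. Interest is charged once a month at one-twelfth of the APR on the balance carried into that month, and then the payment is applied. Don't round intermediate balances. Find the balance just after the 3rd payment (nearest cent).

€5,437.28

Monthly rate r = 16.1%/12 = 1.34167% = 0.0134167.
Each month: B ← B·(1+r) − €180.00.
Month 1: interest €77.15; balance after payment €5,647.15.
Month 2: interest €75.77; balance after payment €5,542.91.
Month 3: interest €74.37; balance after payment €5,437.28.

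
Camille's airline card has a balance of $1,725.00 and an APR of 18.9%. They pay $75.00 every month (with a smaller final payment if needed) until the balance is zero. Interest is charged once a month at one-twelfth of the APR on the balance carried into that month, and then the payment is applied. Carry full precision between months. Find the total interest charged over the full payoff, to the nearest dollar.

Monthly rate r = 18.9%/12 = 1.575% = 0.01575.
Payoff takes n = ⌈−ln(1 − rB₀/P)/ln(1+r)⌉ = ⌈28.784⌉ = 29 payments; the last is $58.87.
Total paid = 28·$75.00 + $58.87 = $2,158.87.
Total interest = total paid − principal = $2,158.87 − $1,725.00 = $433.87.

$434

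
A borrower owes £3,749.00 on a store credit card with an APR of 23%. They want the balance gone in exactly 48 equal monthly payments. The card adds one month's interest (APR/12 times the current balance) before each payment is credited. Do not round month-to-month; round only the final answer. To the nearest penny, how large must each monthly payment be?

Monthly rate r = 23%/12 = 1.91667% = 0.0191667.
Level-payment amortization: P = B₀·r / (1 − (1+r)^(−n)) = 3749.00·0.0191667 / (1 − 1.01917^(−48)).
Denominator 1 − (1+r)^(−48) = 0.597996465.
P = 71.8558 / 0.597996465 ≈ 120.16.

£120.16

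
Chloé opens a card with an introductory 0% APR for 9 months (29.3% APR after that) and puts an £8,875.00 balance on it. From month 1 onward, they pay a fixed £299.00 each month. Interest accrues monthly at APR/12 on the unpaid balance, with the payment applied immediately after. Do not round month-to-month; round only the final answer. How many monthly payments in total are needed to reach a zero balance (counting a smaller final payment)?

39 payments

Promo months 1–9 at r₀ = 0%/12 = 0; months 10+ at r₁ = 29.3%/12 = 0.0244167.
After month 9 (no interest yet): B = £8,875.00 − 9·£299.00 = £6,184.00.
Then at r₁ with £299.00/mo: n₂ = −ln(1 − r₁·B/P)/ln(1+r₁) ≈ 29.15 → 30 more payments.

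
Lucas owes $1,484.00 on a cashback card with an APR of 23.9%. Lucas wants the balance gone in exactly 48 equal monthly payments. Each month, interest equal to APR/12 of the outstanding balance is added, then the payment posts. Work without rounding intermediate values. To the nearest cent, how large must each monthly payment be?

Monthly rate r = 23.9%/12 = 1.99167% = 0.0199167.
Level-payment amortization: P = B₀·r / (1 − (1+r)^(−n)) = 1484.00·0.0199167 / (1 − 1.01992^(−48)).
Denominator 1 − (1+r)^(−48) = 0.611943519.
P = 29.5563 / 0.611943519 ≈ 48.30.

$48.30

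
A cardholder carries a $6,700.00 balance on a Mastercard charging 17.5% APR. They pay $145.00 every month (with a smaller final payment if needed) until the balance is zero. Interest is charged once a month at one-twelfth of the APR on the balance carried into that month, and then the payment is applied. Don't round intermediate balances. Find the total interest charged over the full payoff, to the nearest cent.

Monthly rate r = 17.5%/12 = 1.45833% = 0.0145833.
Payoff takes n = ⌈−ln(1 − rB₀/P)/ln(1+r)⌉ = ⌈77.386⌉ = 78 payments; the last is $56.26.
Total paid = 77·$145.00 + $56.26 = $11,221.26.
Total interest = total paid − principal = $11,221.26 − $6,700.00 = $4,521.26.

$4,521.26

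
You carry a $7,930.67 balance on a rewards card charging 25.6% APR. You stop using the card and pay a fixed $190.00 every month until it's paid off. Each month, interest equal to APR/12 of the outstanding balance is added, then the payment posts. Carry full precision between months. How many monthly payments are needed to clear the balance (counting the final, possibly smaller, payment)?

Monthly rate r = 25.6%/12 = 2.13333% = 0.0213333.
Recurrence: B ← B·(1+r) − $190.00.
Month 1: interest $169.19; balance after payment $7,909.86.
Month 2: interest $168.74; balance after payment $7,888.60.
Closed form: n = −ln(1 − rB₀/P)/ln(1+r) = −ln(0.10954)/ln(1.02133) ≈ 104.765, so the balance reaches zero during payment 105.

105 months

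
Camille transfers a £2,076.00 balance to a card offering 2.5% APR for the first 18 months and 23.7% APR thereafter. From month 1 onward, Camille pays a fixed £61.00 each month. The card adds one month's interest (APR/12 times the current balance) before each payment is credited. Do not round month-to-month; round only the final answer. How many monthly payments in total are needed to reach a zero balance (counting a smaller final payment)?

Promo months 1–18 at r₀ = 2.5%/12 = 0.00208333; months 19+ at r₁ = 23.7%/12 = 0.01975.
After month 18: iterate B ← B·(1+r₀) − £61.00 for 18 months → £1,037.58.
Then at r₁ with £61.00/mo: n₂ = −ln(1 − r₁·B/P)/ln(1+r₁) ≈ 20.93 → 21 more payments.

39 payments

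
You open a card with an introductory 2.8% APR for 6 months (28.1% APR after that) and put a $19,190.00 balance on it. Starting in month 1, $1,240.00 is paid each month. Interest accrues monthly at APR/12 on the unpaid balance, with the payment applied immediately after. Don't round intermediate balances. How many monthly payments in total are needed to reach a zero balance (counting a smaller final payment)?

Promo months 1–6 at r₀ = 2.8%/12 = 0.00233333; months 7+ at r₁ = 28.1%/12 = 0.0234167.
After month 6: iterate B ← B·(1+r₀) − $1,240.00 for 6 months → $11,976.70.
Then at r₁ with $1,240.00/mo: n₂ = −ln(1 − r₁·B/P)/ln(1+r₁) ≈ 11.08 → 12 more payments.

18 months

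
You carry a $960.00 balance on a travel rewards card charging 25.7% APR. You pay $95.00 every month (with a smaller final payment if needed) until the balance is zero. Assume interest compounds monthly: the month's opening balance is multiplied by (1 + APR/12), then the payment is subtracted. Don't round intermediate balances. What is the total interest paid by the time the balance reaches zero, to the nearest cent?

$133.61

Monthly rate r = 25.7%/12 = 2.14167% = 0.0214167.
Payoff takes n = ⌈−ln(1 − rB₀/P)/ln(1+r)⌉ = ⌈11.509⌉ = 12 payments; the last is $48.61.
Total paid = 11·$95.00 + $48.61 = $1,093.61.
Total interest = total paid − principal = $1,093.61 − $960.00 = $133.61.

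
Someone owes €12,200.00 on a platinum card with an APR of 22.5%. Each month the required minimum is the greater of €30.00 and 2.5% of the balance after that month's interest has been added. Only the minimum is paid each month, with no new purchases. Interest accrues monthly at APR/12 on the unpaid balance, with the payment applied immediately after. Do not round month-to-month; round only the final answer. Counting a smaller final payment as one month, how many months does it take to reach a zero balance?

419 months

Monthly rate r = 22.5%/12 = 1.875% = 0.01875.
While 2.5% of the post-interest balance exceeds €30.00, each month B ← (B·(1+r))·(1 − 0.025), i.e. B shrinks by the factor (1+r)·0.975 = 0.99328.
This holds for months 1–347. Entering month 348 the balance is €1,176.05; 2.5% of the post-interest balance is now below €30.00, so the flat €30.00 minimum applies from here.
From month 348 a fixed €30.00 at rate r clears €1,176.05 in 72 more payments. Total: 347 + 72 = 419 months.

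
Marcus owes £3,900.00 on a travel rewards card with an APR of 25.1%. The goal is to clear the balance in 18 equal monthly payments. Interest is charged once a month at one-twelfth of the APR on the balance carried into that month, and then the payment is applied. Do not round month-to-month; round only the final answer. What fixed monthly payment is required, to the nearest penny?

Monthly rate r = 25.1%/12 = 2.09167% = 0.0209167.
Level-payment amortization: P = B₀·r / (1 − (1+r)^(−n)) = 3900.00·0.0209167 / (1 − 1.02092^(−18)).
Denominator 1 − (1+r)^(−18) = 0.311070612.
P = 81.575 / 0.311070612 ≈ 262.24.

£262.24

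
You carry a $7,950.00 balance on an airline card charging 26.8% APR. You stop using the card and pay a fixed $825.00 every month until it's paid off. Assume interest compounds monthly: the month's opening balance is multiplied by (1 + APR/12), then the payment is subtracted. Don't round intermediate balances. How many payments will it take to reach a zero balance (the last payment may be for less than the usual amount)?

11 payments

Monthly rate r = 26.8%/12 = 2.23333% = 0.0223333.
Recurrence: B ← B·(1+r) − $825.00.
Month 1: interest $177.55; balance after payment $7,302.55.
Month 2: interest $163.09; balance after payment $6,640.64.
Closed form: n = −ln(1 − rB₀/P)/ln(1+r) = −ln(0.78479)/ln(1.02233) ≈ 10.972, so the balance reaches zero during payment 11.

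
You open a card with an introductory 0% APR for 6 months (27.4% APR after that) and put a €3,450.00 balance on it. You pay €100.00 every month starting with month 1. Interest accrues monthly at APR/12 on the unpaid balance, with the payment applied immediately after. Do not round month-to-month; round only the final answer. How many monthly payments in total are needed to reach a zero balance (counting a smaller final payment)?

53 payments

Promo months 1–6 at r₀ = 0%/12 = 0; months 7+ at r₁ = 27.4%/12 = 0.0228333.
After month 6 (no interest yet): B = €3,450.00 − 6·€100.00 = €2,850.00.
Then at r₁ with €100.00/mo: n₂ = −ln(1 − r₁·B/P)/ln(1+r₁) ≈ 46.60 → 47 more payments.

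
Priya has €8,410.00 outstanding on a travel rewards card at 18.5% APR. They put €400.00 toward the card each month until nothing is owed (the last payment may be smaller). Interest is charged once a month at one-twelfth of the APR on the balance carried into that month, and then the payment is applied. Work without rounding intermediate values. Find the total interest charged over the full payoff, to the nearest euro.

€1,834

Monthly rate r = 18.5%/12 = 1.54167% = 0.0154167.
Payoff takes n = ⌈−ln(1 − rB₀/P)/ln(1+r)⌉ = ⌈25.607⌉ = 26 payments; the last is €243.53.
Total paid = 25·€400.00 + €243.53 = €10,243.53.
Total interest = total paid − principal = €10,243.53 − €8,410.00 = €1,833.53.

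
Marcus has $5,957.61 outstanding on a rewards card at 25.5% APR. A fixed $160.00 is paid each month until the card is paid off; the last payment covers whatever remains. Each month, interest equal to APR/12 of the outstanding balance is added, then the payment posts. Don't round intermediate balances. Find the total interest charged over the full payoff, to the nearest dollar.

Monthly rate r = 25.5%/12 = 2.125% = 0.02125.
Payoff takes n = ⌈−ln(1 − rB₀/P)/ln(1+r)⌉ = ⌈74.503⌉ = 75 payments; the last is $80.84.
Total paid = 74·$160.00 + $80.84 = $11,920.84.
Total interest = total paid − principal = $11,920.84 − $5,957.61 = $5,963.23.

$5,963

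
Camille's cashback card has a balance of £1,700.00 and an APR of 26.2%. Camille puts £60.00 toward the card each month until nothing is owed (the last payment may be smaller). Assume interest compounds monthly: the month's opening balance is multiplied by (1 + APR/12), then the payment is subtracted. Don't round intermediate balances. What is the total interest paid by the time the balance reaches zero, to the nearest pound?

Monthly rate r = 26.2%/12 = 2.18333% = 0.0218333.
Payoff takes n = ⌈−ln(1 − rB₀/P)/ln(1+r)⌉ = ⌈44.630⌉ = 45 payments; the last is £37.95.
Total paid = 44·£60.00 + £37.95 = £2,677.95.
Total interest = total paid − principal = £2,677.95 − £1,700.00 = £977.95.

£978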